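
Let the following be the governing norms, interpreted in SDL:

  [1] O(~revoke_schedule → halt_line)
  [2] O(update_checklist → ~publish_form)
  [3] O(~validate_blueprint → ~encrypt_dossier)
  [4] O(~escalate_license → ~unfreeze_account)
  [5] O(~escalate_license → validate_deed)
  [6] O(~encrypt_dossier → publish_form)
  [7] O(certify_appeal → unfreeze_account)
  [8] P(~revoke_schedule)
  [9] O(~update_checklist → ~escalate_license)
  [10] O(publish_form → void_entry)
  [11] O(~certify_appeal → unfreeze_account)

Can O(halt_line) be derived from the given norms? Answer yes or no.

No

Premise 1 is O(~revoke_schedule → halt_line), but O(~revoke_schedule) is not derivable from the premises (the permission P(~revoke_schedule) asserts only ~O(revoke_schedule), not O(~revoke_schedule)), so it does not yield O(halt_line).
No other premise forces O(halt_line). An ideal world satisfying every premise can still have halt_line false, so O(halt_line) is not derivable.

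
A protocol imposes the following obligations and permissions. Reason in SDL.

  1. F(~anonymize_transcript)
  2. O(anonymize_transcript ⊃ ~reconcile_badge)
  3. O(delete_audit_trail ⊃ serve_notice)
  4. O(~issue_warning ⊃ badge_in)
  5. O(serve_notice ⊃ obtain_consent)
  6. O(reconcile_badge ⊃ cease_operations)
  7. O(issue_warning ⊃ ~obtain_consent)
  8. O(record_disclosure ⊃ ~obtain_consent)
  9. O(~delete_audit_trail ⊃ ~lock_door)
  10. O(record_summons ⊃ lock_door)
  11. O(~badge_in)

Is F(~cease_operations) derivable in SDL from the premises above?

Premise 6 is O(reconcile_badge ⊃ cease_operations), but O(reconcile_badge) is not derivable from the premises, so it does not yield O(cease_operations).
No other premise forces O(cease_operations). An ideal world satisfying every premise can still have ~cease_operations true, so F(~cease_operations) is not derivable.

No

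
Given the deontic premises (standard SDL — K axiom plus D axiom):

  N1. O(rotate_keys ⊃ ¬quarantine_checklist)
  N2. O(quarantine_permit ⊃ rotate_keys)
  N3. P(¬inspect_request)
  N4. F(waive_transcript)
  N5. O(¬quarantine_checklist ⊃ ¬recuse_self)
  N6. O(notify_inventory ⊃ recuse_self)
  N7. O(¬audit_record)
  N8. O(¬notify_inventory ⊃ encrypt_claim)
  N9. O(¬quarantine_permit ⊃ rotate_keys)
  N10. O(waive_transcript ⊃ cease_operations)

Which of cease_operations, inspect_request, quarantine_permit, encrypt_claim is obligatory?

encrypt_claim

Premises 2 and 9 are O(quarantine_permit ⊃ rotate_keys) and O(¬quarantine_permit ⊃ rotate_keys); every ideal world satisfies quarantine_permit or ¬quarantine_permit, so in either case rotate_keys holds — hence O(rotate_keys).
From O(rotate_keys) and premise 1, O(rotate_keys ⊃ ¬quarantine_checklist), we obtain O(¬quarantine_checklist).
Applying K to premise 5 (O(¬quarantine_checklist ⊃ ¬recuse_self)) and O(¬quarantine_checklist) yields O(¬recuse_self).
The contrapositive of premise 6 (O(notify_inventory ⊃ recuse_self)) is O(¬recuse_self ⊃ ¬notify_inventory), and O(¬recuse_self) is already established, so O(¬notify_inventory).
Premise 8 is O(¬notify_inventory ⊃ encrypt_claim); since O(¬notify_inventory), deontic closure gives O(encrypt_claim).
So O(encrypt_claim) holds — encrypt_claim is obligatory. None of the other listed options is made obligatory by any chain of premises.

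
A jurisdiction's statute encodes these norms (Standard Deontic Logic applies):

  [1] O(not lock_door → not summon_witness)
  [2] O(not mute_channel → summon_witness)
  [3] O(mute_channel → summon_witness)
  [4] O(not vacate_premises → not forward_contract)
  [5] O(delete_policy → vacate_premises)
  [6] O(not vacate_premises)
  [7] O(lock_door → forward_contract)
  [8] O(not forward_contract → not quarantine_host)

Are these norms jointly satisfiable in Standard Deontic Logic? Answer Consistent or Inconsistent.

Inconsistent

Premises 3 and 2 cover both cases: O(mute_channel → summon_witness) and O(not mute_channel → summon_witness). Since mute_channel ∨ not mute_channel is a tautology, O(summon_witness) follows.
The contrapositive of premise 1 (O(not lock_door → not summon_witness)) is O(summon_witness → lock_door), and O(summon_witness) is already established, so O(lock_door).
From O(lock_door) and premise 7, O(lock_door → forward_contract), we obtain O(forward_contract).
Premise 4 is O(not vacate_premises → not forward_contract); contrapositively O(forward_contract → vacate_premises). Since O(forward_contract) holds, K gives O(vacate_premises).
But premise 6 directly asserts O(not vacate_premises).
We now have both O(vacate_premises) and O(not vacate_premises) — vacate_premises is simultaneously obligatory and forbidden, violating the D-axiom.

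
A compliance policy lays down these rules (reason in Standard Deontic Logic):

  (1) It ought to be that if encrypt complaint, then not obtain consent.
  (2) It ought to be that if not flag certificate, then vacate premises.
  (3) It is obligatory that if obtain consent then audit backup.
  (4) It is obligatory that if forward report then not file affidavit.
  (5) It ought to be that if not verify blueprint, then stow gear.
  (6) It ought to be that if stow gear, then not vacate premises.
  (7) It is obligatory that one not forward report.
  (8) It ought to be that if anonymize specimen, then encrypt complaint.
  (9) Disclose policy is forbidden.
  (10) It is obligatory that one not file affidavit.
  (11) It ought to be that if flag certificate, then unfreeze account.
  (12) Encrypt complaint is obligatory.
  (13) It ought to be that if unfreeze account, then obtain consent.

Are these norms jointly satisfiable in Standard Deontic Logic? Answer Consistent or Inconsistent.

Consistent

Premise 4 is O(forward_report → ¬file_affidavit); even if O(¬file_affidavit) held, inferring O(forward_report) would be affirming the consequent — invalid.
So O(forward_report) is not derivable, and the apparent clash with O(¬forward_report) does not arise.
A world satisfying every obligation exists (e.g. anonymize_specimen=false, audit_backup=false, disclose_policy=false, encrypt_complaint=true, file_affidavit=false, flag_certificate=false, forward_report=false, obtain_consent=false, stow_gear=false, unfreeze_account=false, vacate_premises=true, verify_blueprint=true); no atom is both obligatory and forbidden, so the set is consistent.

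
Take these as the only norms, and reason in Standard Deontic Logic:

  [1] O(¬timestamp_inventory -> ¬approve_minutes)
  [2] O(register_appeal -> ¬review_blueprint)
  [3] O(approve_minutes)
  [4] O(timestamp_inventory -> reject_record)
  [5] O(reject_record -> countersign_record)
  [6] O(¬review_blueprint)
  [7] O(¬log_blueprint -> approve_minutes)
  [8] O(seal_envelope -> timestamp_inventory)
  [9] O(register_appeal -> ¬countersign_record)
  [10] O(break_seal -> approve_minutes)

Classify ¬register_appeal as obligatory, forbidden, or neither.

Obligatory

Premise 3 gives O(approve_minutes).
The contrapositive of premise 1 (O(¬timestamp_inventory -> ¬approve_minutes)) is O(approve_minutes -> timestamp_inventory), and O(approve_minutes) is already established, so O(timestamp_inventory).
With premise 4, O(timestamp_inventory -> reject_record), the K-axiom yields O(reject_record).
Premise 5 is O(reject_record -> countersign_record); since O(reject_record), deontic closure gives O(countersign_record).
Premise 9 is O(register_appeal -> ¬countersign_record); contrapositively O(countersign_record -> ¬register_appeal). Since O(countersign_record) holds, K gives O(¬register_appeal).
Premises 2, 6, 7, 8, 10 do not contribute to this derivation.
Hence ¬register_appeal is obligatory.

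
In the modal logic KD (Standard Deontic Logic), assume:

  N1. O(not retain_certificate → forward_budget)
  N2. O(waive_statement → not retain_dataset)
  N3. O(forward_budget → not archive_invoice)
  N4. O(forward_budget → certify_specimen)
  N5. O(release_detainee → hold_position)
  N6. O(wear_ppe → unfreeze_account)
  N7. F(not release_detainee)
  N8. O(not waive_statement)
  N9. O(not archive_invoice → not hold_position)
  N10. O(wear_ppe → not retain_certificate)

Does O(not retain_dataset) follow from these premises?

No

Premise 2 is O(waive_statement → not retain_dataset), but O(waive_statement) is not derivable from the premises, so it does not yield O(not retain_dataset).
No other premise forces O(not retain_dataset). An ideal world satisfying every premise can still have not retain_dataset false, so O(not retain_dataset) is not derivable.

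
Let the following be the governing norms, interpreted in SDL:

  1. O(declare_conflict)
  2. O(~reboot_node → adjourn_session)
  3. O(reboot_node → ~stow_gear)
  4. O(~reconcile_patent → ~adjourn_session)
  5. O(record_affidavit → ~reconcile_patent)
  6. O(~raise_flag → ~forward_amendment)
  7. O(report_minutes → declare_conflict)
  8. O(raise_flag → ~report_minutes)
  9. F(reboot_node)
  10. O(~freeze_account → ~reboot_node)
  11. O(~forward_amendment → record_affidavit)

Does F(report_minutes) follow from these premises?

Premise 9, F(reboot_node), is equivalent to O(~reboot_node).
From O(~reboot_node) and premise 2, O(~reboot_node → adjourn_session), we obtain O(adjourn_session).
Premise 4 is O(~reconcile_patent → ~adjourn_session); contrapositively O(adjourn_session → reconcile_patent). Since O(adjourn_session) holds, K gives O(reconcile_patent).
Premise 5, O(record_affidavit → ~reconcile_patent), contraposes to O(reconcile_patent → ~record_affidavit); with O(reconcile_patent) we get O(~record_affidavit).
The contrapositive of premise 11 (O(~forward_amendment → record_affidavit)) is O(~record_affidavit → forward_amendment), and O(~record_affidavit) is already established, so O(forward_amendment).
Premise 6 is O(~raise_flag → ~forward_amendment); contrapositively O(forward_amendment → raise_flag). Since O(forward_amendment) holds, K gives O(raise_flag).
From O(raise_flag) and premise 8, O(raise_flag → ~report_minutes), we obtain O(~report_minutes).
Premises 1, 3, 7, 10 do not contribute to this derivation.
So O(~report_minutes) holds, i.e. F(report_minutes). The claim follows.

Yes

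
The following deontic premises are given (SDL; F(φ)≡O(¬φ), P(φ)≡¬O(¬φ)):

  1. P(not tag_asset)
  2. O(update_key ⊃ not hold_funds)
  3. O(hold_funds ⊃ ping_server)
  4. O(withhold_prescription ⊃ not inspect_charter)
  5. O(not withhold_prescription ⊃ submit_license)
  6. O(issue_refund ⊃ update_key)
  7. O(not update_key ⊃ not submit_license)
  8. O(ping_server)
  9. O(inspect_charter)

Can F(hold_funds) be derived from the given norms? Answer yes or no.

Premise 9 states O(inspect_charter) outright.
Premise 4, O(withhold_prescription ⊃ not inspect_charter), contraposes to O(inspect_charter ⊃ not withhold_prescription); with O(inspect_charter) we get O(not withhold_prescription).
Premise 5 is O(not withhold_prescription ⊃ submit_license); since O(not withhold_prescription), deontic closure gives O(submit_license).
Premise 7 is O(not update_key ⊃ not submit_license); contrapositively O(submit_license ⊃ update_key). Since O(submit_license) holds, K gives O(update_key).
With premise 2, O(update_key ⊃ not hold_funds), the K-axiom yields O(not hold_funds).
Premises 1, 3, 6, 8 do not contribute to this derivation.
So O(not hold_funds) holds, i.e. F(hold_funds). The claim follows.

Yes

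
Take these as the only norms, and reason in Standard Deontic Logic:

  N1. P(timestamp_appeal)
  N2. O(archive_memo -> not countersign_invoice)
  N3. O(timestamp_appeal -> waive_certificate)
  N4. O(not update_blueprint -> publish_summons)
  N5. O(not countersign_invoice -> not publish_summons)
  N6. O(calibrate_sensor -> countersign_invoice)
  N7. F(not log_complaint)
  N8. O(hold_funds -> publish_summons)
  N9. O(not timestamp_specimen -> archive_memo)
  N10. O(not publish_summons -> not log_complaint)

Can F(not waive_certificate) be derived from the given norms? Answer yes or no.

Premise 3 is O(timestamp_appeal -> waive_certificate), but O(timestamp_appeal) is not derivable from the premises (the permission P(timestamp_appeal) asserts only not O(not timestamp_appeal), not O(timestamp_appeal)), so it does not yield O(waive_certificate).
No other premise forces O(waive_certificate). An ideal world satisfying every premise can still have not waive_certificate true, so F(not waive_certificate) is not derivable.

No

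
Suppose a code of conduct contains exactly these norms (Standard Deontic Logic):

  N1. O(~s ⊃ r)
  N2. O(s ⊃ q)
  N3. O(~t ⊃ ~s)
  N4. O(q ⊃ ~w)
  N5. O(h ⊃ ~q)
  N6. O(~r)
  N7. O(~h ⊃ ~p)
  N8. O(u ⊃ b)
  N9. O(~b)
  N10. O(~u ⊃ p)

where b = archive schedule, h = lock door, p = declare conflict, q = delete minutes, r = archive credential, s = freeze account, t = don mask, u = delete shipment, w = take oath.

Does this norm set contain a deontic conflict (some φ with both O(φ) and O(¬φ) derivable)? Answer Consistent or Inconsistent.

Inconsistent

Premise 9 gives O(~b).
The contrapositive of premise 8 (O(u ⊃ b)) is O(~b ⊃ ~u), and O(~b) is already established, so O(~u).
With premise 10, O(~u ⊃ p), the K-axiom yields O(p).
Premise 7 is O(~h ⊃ ~p); contrapositively O(p ⊃ h). Since O(p) holds, K gives O(h).
Premise 5 is O(h ⊃ ~q); since O(h), deontic closure gives O(~q).
The contrapositive of premise 2 (O(s ⊃ q)) is O(~q ⊃ ~s), and O(~q) is already established, so O(~s).
From O(~s) and premise 1, O(~s ⊃ r), we obtain O(r).
Yet premise 6 states O(~r).
We now have both O(r) and O(~r) — r is simultaneously obligatory and forbidden, violating the D-axiom.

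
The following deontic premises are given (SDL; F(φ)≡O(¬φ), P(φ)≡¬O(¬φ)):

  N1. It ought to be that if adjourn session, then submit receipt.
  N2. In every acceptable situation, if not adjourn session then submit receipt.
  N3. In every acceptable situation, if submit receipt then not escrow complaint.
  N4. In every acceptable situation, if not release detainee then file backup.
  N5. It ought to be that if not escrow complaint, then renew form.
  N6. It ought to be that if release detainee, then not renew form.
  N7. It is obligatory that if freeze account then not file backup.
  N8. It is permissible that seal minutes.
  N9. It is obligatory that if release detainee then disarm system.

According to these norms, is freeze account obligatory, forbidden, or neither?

By case analysis on ¬adjourn_session: premise 2 gives O(¬adjourn_session → submit_receipt) and premise 1 gives O(adjourn_session → submit_receipt), so O(submit_receipt) either way.
Applying K to premise 3 (O(submit_receipt → ¬escrow_complaint)) and O(submit_receipt) yields O(¬escrow_complaint).
From O(¬escrow_complaint) and premise 5, O(¬escrow_complaint → renew_form), we obtain O(renew_form).
Premise 6 is O(release_detainee → ¬renew_form); contrapositively O(renew_form → ¬release_detainee). Since O(renew_form) holds, K gives O(¬release_detainee).
With premise 4, O(¬release_detainee → file_backup), the K-axiom yields O(file_backup).
Premise 7 is O(freeze_account → ¬file_backup); contrapositively O(file_backup → ¬freeze_account). Since O(file_backup) holds, K gives O(¬freeze_account).
Premises 8, 9 do not contribute to this derivation.
Thus O(¬freeze_account), which is F(freeze_account): freeze_account is forbidden.

Forbidden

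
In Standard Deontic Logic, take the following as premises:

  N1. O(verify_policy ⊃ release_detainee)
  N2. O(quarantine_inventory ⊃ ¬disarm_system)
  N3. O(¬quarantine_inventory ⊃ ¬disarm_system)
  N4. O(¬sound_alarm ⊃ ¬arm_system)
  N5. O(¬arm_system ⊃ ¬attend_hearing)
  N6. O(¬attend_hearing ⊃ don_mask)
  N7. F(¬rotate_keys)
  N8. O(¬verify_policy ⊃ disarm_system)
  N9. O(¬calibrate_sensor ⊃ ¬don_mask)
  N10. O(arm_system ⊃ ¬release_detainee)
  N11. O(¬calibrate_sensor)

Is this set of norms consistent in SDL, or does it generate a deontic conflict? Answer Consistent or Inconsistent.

Premises 3 and 2 are O(¬quarantine_inventory ⊃ ¬disarm_system) and O(quarantine_inventory ⊃ ¬disarm_system); every ideal world satisfies ¬quarantine_inventory or quarantine_inventory, so in either case ¬disarm_system holds — hence O(¬disarm_system).
The contrapositive of premise 8 (O(¬verify_policy ⊃ disarm_system)) is O(¬disarm_system ⊃ verify_policy), and O(¬disarm_system) is already established, so O(verify_policy).
From O(verify_policy) and premise 1, O(verify_policy ⊃ release_detainee), we obtain O(release_detainee).
Premise 10 is O(arm_system ⊃ ¬release_detainee); contrapositively O(release_detainee ⊃ ¬arm_system). Since O(release_detainee) holds, K gives O(¬arm_system).
Premise 5 is O(¬arm_system ⊃ ¬attend_hearing); since O(¬arm_system), deontic closure gives O(¬attend_hearing).
Applying K to premise 6 (O(¬attend_hearing ⊃ don_mask)) and O(¬attend_hearing) yields O(don_mask).
Premise 9 is O(¬calibrate_sensor ⊃ ¬don_mask); contrapositively O(don_mask ⊃ calibrate_sensor). Since O(don_mask) holds, K gives O(calibrate_sensor).
Yet premise 11 states O(¬calibrate_sensor).
We now have both O(calibrate_sensor) and O(¬calibrate_sensor) — calibrate_sensor is simultaneously obligatory and forbidden, violating the D-axiom.

Inconsistent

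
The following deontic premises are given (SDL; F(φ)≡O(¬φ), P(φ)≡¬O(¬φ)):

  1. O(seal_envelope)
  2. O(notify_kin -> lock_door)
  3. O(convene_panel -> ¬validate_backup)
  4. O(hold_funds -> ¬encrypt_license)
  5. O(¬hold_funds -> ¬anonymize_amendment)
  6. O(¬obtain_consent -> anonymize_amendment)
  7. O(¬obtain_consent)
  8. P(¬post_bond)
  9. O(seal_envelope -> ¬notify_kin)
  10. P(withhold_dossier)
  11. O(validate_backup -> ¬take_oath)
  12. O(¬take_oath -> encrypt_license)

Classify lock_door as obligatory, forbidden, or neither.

Neither

Premise 2 is O(notify_kin -> lock_door), but O(notify_kin) is not derivable from the premises, so it does not yield O(lock_door).
No premise or chain of K-axiom applications forces O(lock_door), and none forces O(¬lock_door). So lock_door is neither obligatory nor forbidden under these norms.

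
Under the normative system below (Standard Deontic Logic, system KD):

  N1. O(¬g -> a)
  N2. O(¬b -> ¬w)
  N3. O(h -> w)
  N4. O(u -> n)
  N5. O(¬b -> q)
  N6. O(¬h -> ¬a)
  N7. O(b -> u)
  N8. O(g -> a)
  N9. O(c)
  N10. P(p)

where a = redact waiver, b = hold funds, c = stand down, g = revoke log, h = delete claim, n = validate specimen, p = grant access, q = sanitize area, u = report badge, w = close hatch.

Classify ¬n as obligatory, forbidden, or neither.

Premises 1 and 8 cover both cases: O(¬g -> a) and O(g -> a). Since ¬g ∨ g is a tautology, O(a) follows.
Premise 6 is O(¬h -> ¬a); contrapositively O(a -> h). Since O(a) holds, K gives O(h).
From O(h) and premise 3, O(h -> w), we obtain O(w).
Premise 2, O(¬b -> ¬w), contraposes to O(w -> b); with O(w) we get O(b).
Premise 7 is O(b -> u); since O(b), deontic closure gives O(u).
Premise 4 is O(u -> n); since O(u), deontic closure gives O(n).
Premises 5, 9, 10 do not contribute to this derivation.
Thus O(n), which is F(¬n): ¬n is forbidden.

Forbidden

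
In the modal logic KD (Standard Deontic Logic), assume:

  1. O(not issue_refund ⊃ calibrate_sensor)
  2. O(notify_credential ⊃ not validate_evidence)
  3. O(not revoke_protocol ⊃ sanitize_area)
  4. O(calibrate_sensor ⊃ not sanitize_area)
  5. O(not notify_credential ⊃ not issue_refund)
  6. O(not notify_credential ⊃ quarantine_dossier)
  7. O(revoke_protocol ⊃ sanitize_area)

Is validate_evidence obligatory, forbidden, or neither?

By case analysis on revoke_protocol: premise 7 gives O(revoke_protocol ⊃ sanitize_area) and premise 3 gives O(not revoke_protocol ⊃ sanitize_area), so O(sanitize_area) either way.
Premise 4 is O(calibrate_sensor ⊃ not sanitize_area); contrapositively O(sanitize_area ⊃ not calibrate_sensor). Since O(sanitize_area) holds, K gives O(not calibrate_sensor).
Premise 1 is O(not issue_refund ⊃ calibrate_sensor); contrapositively O(not calibrate_sensor ⊃ issue_refund). Since O(not calibrate_sensor) holds, K gives O(issue_refund).
The contrapositive of premise 5 (O(not notify_credential ⊃ not issue_refund)) is O(issue_refund ⊃ notify_credential), and O(issue_refund) is already established, so O(notify_credential).
Applying K to premise 2 (O(notify_credential ⊃ not validate_evidence)) and O(notify_credential) yields O(not validate_evidence).
Premise 6 does not contribute to this derivation.
Thus O(not validate_evidence), which is F(validate_evidence): validate_evidence is forbidden.

Forbidden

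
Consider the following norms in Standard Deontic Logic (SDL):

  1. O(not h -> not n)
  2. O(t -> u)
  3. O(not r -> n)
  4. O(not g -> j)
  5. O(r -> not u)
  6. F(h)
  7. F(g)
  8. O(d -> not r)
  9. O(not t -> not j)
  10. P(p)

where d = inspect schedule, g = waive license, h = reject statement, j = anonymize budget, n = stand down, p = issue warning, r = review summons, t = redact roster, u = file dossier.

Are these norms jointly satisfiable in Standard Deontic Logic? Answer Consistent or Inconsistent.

Premise 7 is F(g), i.e. O(not g).
With premise 4, O(not g -> j), the K-axiom yields O(j).
Premise 9 is O(not t -> not j); contrapositively O(j -> t). Since O(j) holds, K gives O(t).
Applying K to premise 2 (O(t -> u)) and O(t) yields O(u).
Premise 5 is O(r -> not u); contrapositively O(u -> not r). Since O(u) holds, K gives O(not r).
Applying K to premise 3 (O(not r -> n)) and O(not r) yields O(n).
Premise 1, O(not h -> not n), contraposes to O(n -> h); with O(n) we get O(h).
But premise 6, F(h), means O(not h).
We now have both O(h) and O(not h) — h is simultaneously obligatory and forbidden, violating the D-axiom.

Inconsistent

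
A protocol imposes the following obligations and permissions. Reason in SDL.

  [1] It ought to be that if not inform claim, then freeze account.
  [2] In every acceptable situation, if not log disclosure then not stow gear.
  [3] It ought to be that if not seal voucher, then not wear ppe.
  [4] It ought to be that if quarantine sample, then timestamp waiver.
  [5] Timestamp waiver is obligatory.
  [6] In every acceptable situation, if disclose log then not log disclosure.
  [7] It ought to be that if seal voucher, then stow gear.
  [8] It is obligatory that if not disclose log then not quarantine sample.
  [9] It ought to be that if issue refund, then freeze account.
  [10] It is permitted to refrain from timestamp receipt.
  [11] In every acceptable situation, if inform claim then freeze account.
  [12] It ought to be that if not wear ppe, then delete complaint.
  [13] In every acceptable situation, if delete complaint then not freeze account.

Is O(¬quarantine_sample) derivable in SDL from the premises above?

Premises 11 and 1 cover both cases: O(inform_claim → freeze_account) and O(¬inform_claim → freeze_account). Since inform_claim ∨ ¬inform_claim is a tautology, O(freeze_account) follows.
The contrapositive of premise 13 (O(delete_complaint → ¬freeze_account)) is O(freeze_account → ¬delete_complaint), and O(freeze_account) is already established, so O(¬delete_complaint).
Premise 12 is O(¬wear_ppe → delete_complaint); contrapositively O(¬delete_complaint → wear_ppe). Since O(¬delete_complaint) holds, K gives O(wear_ppe).
Premise 3 is O(¬seal_voucher → ¬wear_ppe); contrapositively O(wear_ppe → seal_voucher). Since O(wear_ppe) holds, K gives O(seal_voucher).
Premise 7 is O(seal_voucher → stow_gear); since O(seal_voucher), deontic closure gives O(stow_gear).
Premise 2, O(¬log_disclosure → ¬stow_gear), contraposes to O(stow_gear → log_disclosure); with O(stow_gear) we get O(log_disclosure).
Premise 6 is O(disclose_log → ¬log_disclosure); contrapositively O(log_disclosure → ¬disclose_log). Since O(log_disclosure) holds, K gives O(¬disclose_log).
With premise 8, O(¬disclose_log → ¬quarantine_sample), the K-axiom yields O(¬quarantine_sample).
Premises 4, 5, 9, 10 do not contribute to this derivation.
So O(¬quarantine_sample) follows.

Yes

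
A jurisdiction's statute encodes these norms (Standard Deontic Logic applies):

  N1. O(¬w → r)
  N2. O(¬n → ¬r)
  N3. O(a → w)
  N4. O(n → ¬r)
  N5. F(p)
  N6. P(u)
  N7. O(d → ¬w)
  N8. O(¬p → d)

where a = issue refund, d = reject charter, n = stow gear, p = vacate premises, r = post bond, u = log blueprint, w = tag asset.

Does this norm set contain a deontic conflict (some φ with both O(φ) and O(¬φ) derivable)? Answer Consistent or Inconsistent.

By case analysis on n: premise 4 gives O(n → ¬r) and premise 2 gives O(¬n → ¬r), so O(¬r) either way.
Premise 1 is O(¬w → r); contrapositively O(¬r → w). Since O(¬r) holds, K gives O(w).
Premise 7, O(d → ¬w), contraposes to O(w → ¬d); with O(w) we get O(¬d).
Premise 8, O(¬p → d), contraposes to O(¬d → p); with O(¬d) we get O(p).
But premise 5, F(p), means O(¬p).
We now have both O(p) and O(¬p) — p is simultaneously obligatory and forbidden, violating the D-axiom.

Inconsistent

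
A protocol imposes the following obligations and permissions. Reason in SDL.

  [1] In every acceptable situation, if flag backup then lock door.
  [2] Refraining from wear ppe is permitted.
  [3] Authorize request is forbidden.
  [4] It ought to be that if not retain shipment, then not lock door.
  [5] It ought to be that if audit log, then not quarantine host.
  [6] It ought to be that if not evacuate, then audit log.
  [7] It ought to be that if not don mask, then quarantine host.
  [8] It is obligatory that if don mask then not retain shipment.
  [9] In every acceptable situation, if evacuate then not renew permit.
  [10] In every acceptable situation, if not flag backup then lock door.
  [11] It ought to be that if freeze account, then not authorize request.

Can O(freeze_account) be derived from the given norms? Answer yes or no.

No

Premise 11 is O(freeze_account → ¬authorize_request); even if O(¬authorize_request) held, inferring O(freeze_account) would be affirming the consequent — invalid.
No other premise forces O(freeze_account). An ideal world satisfying every premise can still have freeze_account false, so O(freeze_account) is not derivable.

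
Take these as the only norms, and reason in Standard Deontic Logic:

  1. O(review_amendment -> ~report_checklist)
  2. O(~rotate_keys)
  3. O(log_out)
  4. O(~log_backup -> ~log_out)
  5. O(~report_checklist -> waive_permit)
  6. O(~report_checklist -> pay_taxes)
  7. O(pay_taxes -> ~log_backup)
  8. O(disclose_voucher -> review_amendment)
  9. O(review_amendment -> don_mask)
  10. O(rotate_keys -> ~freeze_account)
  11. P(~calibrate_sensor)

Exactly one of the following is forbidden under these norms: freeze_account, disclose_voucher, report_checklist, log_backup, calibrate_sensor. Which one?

disclose_voucher

From premise 3 we have O(log_out).
Premise 4, O(~log_backup -> ~log_out), contraposes to O(log_out -> log_backup); with O(log_out) we get O(log_backup).
Premise 7, O(pay_taxes -> ~log_backup), contraposes to O(log_backup -> ~pay_taxes); with O(log_backup) we get O(~pay_taxes).
The contrapositive of premise 6 (O(~report_checklist -> pay_taxes)) is O(~pay_taxes -> report_checklist), and O(~pay_taxes) is already established, so O(report_checklist).
Premise 1, O(review_amendment -> ~report_checklist), contraposes to O(report_checklist -> ~review_amendment); with O(report_checklist) we get O(~review_amendment).
The contrapositive of premise 8 (O(disclose_voucher -> review_amendment)) is O(~review_amendment -> ~disclose_voucher), and O(~review_amendment) is already established, so O(~disclose_voucher).
So O(~disclose_voucher) holds, i.e. disclose_voucher is forbidden. None of the other listed options is forbidden under the premises.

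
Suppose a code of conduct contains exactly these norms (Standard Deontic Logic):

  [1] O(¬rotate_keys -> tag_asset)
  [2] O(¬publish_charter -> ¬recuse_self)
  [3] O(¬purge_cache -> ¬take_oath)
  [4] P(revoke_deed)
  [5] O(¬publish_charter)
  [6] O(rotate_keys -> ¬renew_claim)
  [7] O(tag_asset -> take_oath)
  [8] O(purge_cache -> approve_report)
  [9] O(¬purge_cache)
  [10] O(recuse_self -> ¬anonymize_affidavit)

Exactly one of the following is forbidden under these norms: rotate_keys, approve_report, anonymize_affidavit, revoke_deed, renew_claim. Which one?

Premise 9 states O(¬purge_cache) outright.
With premise 3, O(¬purge_cache -> ¬take_oath), the K-axiom yields O(¬take_oath).
Premise 7 is O(tag_asset -> take_oath); contrapositively O(¬take_oath -> ¬tag_asset). Since O(¬take_oath) holds, K gives O(¬tag_asset).
Premise 1 is O(¬rotate_keys -> tag_asset); contrapositively O(¬tag_asset -> rotate_keys). Since O(¬tag_asset) holds, K gives O(rotate_keys).
Applying K to premise 6 (O(rotate_keys -> ¬renew_claim)) and O(rotate_keys) yields O(¬renew_claim).
So O(¬renew_claim) holds, i.e. renew_claim is forbidden. None of the other listed options is forbidden under the premises.

renew_claim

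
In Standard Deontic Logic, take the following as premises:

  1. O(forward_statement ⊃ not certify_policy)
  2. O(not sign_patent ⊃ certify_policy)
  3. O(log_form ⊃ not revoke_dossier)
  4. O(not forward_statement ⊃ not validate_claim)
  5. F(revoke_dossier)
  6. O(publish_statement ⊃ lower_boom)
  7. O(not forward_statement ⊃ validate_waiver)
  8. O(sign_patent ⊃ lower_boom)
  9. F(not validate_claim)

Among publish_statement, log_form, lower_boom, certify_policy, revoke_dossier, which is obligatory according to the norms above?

lower_boom

Premise 9 is F(not validate_claim), i.e. O(validate_claim).
Premise 4 is O(not forward_statement ⊃ not validate_claim); contrapositively O(validate_claim ⊃ forward_statement). Since O(validate_claim) holds, K gives O(forward_statement).
With premise 1, O(forward_statement ⊃ not certify_policy), the K-axiom yields O(not certify_policy).
Premise 2, O(not sign_patent ⊃ certify_policy), contraposes to O(not certify_policy ⊃ sign_patent); with O(not certify_policy) we get O(sign_patent).
With premise 8, O(sign_patent ⊃ lower_boom), the K-axiom yields O(lower_boom).
So O(lower_boom) holds — lower_boom is obligatory. None of the other listed options is made obligatory by any chain of premises.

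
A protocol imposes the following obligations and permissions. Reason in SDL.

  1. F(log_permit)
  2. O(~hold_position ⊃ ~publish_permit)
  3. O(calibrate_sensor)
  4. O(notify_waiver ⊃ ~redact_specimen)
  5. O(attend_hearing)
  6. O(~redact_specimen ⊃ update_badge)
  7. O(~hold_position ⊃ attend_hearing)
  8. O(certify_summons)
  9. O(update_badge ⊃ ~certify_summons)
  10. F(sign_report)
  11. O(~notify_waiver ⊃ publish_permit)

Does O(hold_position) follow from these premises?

From premise 8 we have O(certify_summons).
Premise 9, O(update_badge ⊃ ~certify_summons), contraposes to O(certify_summons ⊃ ~update_badge); with O(certify_summons) we get O(~update_badge).
The contrapositive of premise 6 (O(~redact_specimen ⊃ update_badge)) is O(~update_badge ⊃ redact_specimen), and O(~update_badge) is already established, so O(redact_specimen).
The contrapositive of premise 4 (O(notify_waiver ⊃ ~redact_specimen)) is O(redact_specimen ⊃ ~notify_waiver), and O(redact_specimen) is already established, so O(~notify_waiver).
From O(~notify_waiver) and premise 11, O(~notify_waiver ⊃ publish_permit), we obtain O(publish_permit).
Premise 2, O(~hold_position ⊃ ~publish_permit), contraposes to O(publish_permit ⊃ hold_position); with O(publish_permit) we get O(hold_position).
Premises 1, 3, 5, 7, 10 do not contribute to this derivation.
So O(hold_position) follows.

Yes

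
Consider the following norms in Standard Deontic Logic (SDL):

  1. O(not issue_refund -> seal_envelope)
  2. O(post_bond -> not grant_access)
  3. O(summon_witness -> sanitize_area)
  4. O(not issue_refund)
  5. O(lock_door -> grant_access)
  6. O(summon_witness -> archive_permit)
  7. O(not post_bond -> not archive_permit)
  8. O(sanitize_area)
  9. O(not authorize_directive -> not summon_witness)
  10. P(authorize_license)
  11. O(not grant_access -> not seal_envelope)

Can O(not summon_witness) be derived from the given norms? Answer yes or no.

Yes

Premise 4 gives O(not issue_refund).
From O(not issue_refund) and premise 1, O(not issue_refund -> seal_envelope), we obtain O(seal_envelope).
Premise 11, O(not grant_access -> not seal_envelope), contraposes to O(seal_envelope -> grant_access); with O(seal_envelope) we get O(grant_access).
The contrapositive of premise 2 (O(post_bond -> not grant_access)) is O(grant_access -> not post_bond), and O(grant_access) is already established, so O(not post_bond).
With premise 7, O(not post_bond -> not archive_permit), the K-axiom yields O(not archive_permit).
Premise 6 is O(summon_witness -> archive_permit); contrapositively O(not archive_permit -> not summon_witness). Since O(not archive_permit) holds, K gives O(not summon_witness).
Premises 3, 5, 8, 9, 10 do not contribute to this derivation.
So O(not summon_witness) follows.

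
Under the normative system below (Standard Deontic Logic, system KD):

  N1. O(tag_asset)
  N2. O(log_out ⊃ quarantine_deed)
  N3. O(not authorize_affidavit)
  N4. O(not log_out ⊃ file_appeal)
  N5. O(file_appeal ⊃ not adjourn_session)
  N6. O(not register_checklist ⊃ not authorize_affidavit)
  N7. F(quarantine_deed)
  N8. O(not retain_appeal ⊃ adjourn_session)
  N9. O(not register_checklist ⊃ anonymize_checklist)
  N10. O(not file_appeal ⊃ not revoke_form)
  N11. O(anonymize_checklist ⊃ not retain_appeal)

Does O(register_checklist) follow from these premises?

F(quarantine_deed) at premise 7 means O(not quarantine_deed).
The contrapositive of premise 2 (O(log_out ⊃ quarantine_deed)) is O(not quarantine_deed ⊃ not log_out), and O(not quarantine_deed) is already established, so O(not log_out).
Premise 4 is O(not log_out ⊃ file_appeal); since O(not log_out), deontic closure gives O(file_appeal).
Premise 5 is O(file_appeal ⊃ not adjourn_session); since O(file_appeal), deontic closure gives O(not adjourn_session).
Premise 8, O(not retain_appeal ⊃ adjourn_session), contraposes to O(not adjourn_session ⊃ retain_appeal); with O(not adjourn_session) we get O(retain_appeal).
Premise 11, O(anonymize_checklist ⊃ not retain_appeal), contraposes to O(retain_appeal ⊃ not anonymize_checklist); with O(retain_appeal) we get O(not anonymize_checklist).
The contrapositive of premise 9 (O(not register_checklist ⊃ anonymize_checklist)) is O(not anonymize_checklist ⊃ register_checklist), and O(not anonymize_checklist) is already established, so O(register_checklist).
Premises 1, 3, 6, 10 do not contribute to this derivation.
So O(register_checklist) follows.

Yes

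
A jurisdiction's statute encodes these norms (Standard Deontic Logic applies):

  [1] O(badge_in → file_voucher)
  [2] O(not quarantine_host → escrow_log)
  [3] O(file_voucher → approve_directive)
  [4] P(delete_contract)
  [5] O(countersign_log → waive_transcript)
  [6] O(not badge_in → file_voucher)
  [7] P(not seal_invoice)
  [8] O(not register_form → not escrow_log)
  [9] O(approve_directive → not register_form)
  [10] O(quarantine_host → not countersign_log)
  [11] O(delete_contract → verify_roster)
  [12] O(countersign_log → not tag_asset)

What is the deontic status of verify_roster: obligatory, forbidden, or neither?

Premise 11 is O(delete_contract → verify_roster), but O(delete_contract) is not derivable from the premises (the permission P(delete_contract) asserts only not O(not delete_contract), not O(delete_contract)), so it does not yield O(verify_roster).
No premise or chain of K-axiom applications forces O(verify_roster), and none forces O(not verify_roster). So verify_roster is neither obligatory nor forbidden under these norms.

Neither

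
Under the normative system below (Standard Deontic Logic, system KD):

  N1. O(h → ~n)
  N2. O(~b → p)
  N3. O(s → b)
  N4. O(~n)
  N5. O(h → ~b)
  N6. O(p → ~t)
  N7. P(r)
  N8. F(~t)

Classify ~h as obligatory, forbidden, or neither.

Obligatory

Premise 8 is F(~t), i.e. O(t).
Premise 6 is O(p → ~t); contrapositively O(t → ~p). Since O(t) holds, K gives O(~p).
Premise 2 is O(~b → p); contrapositively O(~p → b). Since O(~p) holds, K gives O(b).
Premise 5 is O(h → ~b); contrapositively O(b → ~h). Since O(b) holds, K gives O(~h).
Premises 1, 3, 4, 7 do not contribute to this derivation.
Hence ~h is obligatory.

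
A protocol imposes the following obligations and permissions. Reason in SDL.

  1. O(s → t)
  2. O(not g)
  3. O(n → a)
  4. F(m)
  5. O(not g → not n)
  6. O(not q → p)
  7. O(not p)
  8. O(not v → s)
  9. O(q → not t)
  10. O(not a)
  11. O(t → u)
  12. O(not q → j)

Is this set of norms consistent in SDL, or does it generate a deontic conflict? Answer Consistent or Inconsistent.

Premise 3 is O(n → a), but O(n) is not derivable from the premises, so it does not yield O(a).
So O(a) is not derivable, and the apparent clash with O(not a) does not arise.
A world satisfying every obligation exists (e.g. a=false, g=false, j=false, m=false, n=false, p=false, q=true, s=false, t=false, u=false, v=true); no atom is both obligatory and forbidden, so the set is consistent.

Consistent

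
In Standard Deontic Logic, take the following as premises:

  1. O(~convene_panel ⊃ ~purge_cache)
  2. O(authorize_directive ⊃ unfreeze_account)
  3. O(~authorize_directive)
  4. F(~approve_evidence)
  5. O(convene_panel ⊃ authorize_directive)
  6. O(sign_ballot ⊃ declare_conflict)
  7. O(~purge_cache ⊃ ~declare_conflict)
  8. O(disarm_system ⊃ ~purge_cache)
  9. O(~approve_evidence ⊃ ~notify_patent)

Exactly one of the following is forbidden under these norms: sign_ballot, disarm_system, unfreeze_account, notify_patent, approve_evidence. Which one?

sign_ballot

Premise 3 states O(~authorize_directive) outright.
The contrapositive of premise 5 (O(convene_panel ⊃ authorize_directive)) is O(~authorize_directive ⊃ ~convene_panel), and O(~authorize_directive) is already established, so O(~convene_panel).
From O(~convene_panel) and premise 1, O(~convene_panel ⊃ ~purge_cache), we obtain O(~purge_cache).
From O(~purge_cache) and premise 7, O(~purge_cache ⊃ ~declare_conflict), we obtain O(~declare_conflict).
The contrapositive of premise 6 (O(sign_ballot ⊃ declare_conflict)) is O(~declare_conflict ⊃ ~sign_ballot), and O(~declare_conflict) is already established, so O(~sign_ballot).
So O(~sign_ballot) holds, i.e. sign_ballot is forbidden. None of the other listed options is forbidden under the premises.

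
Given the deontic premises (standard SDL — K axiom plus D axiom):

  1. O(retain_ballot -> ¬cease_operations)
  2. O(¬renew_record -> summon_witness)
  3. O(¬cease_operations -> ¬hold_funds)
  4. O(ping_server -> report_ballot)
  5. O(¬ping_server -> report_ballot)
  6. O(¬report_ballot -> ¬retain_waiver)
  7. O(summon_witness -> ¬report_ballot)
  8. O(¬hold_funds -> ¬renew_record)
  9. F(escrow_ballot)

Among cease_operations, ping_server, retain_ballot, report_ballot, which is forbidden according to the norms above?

Premises 5 and 4 cover both cases: O(¬ping_server -> report_ballot) and O(ping_server -> report_ballot). Since ¬ping_server ∨ ping_server is a tautology, O(report_ballot) follows.
Premise 7, O(summon_witness -> ¬report_ballot), contraposes to O(report_ballot -> ¬summon_witness); with O(report_ballot) we get O(¬summon_witness).
The contrapositive of premise 2 (O(¬renew_record -> summon_witness)) is O(¬summon_witness -> renew_record), and O(¬summon_witness) is already established, so O(renew_record).
Premise 8 is O(¬hold_funds -> ¬renew_record); contrapositively O(renew_record -> hold_funds). Since O(renew_record) holds, K gives O(hold_funds).
Premise 3, O(¬cease_operations -> ¬hold_funds), contraposes to O(hold_funds -> cease_operations); with O(hold_funds) we get O(cease_operations).
Premise 1 is O(retain_ballot -> ¬cease_operations); contrapositively O(cease_operations -> ¬retain_ballot). Since O(cease_operations) holds, K gives O(¬retain_ballot).
So O(¬retain_ballot) holds, i.e. retain_ballot is forbidden. None of the other listed options is forbidden under the premises.

retain_ballot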